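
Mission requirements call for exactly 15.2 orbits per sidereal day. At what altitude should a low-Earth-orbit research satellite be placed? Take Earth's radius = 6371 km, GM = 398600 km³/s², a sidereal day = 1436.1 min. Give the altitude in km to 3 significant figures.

Required period T = 86166 / 15.2 = 5668.8 s.
From T = 2π√(a³/μ): a = (μ T²/4π²)^(1/3) = (398600 × 5668.8² / 4π²)^(1/3) = 6872 km.
Altitude h = a − R = 6872 − 6371 = 501 km.

501 km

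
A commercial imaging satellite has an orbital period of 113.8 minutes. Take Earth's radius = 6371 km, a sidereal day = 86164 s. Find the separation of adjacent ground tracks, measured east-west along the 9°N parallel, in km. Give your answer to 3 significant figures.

T = 113.8 min = 6828.0 s.
Node shift per orbit = (6828.0/86164) × 360° = 28.53°.
Equatorial spacing = 28.53 × 111.2 km/° = 3172 km.
At 9° latitude, spacing = 3172 × cos(9°) = 3133 km.

3130 km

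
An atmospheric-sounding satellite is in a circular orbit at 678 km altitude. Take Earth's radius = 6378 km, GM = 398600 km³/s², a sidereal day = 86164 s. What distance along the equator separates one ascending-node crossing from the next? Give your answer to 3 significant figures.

Semi-major axis a = 6378 + 678 = 7056 km. Period T = 2π√(a³/μ) = 2π√(7056³/398600) = 5898.6 s = 98.31 min.
During one orbit Earth rotates (5898.6 / 86164) × 360° = 24.64°.
At the equator that is 24.64° × (2π·6378/360) km/° = 24.64 × 111.3 = 2743 km.

2740 km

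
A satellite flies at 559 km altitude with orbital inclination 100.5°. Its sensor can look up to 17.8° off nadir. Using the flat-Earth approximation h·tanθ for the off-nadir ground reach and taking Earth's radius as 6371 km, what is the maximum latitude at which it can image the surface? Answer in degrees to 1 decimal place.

81.1°

Retrograde orbit: the ground track reaches ±(180° − i) = ±(180 − 100.5) = ±79.5°.
Sensor half-swath on the ground ≈ 559·tan(17.8°) = 179 km = 1.61° of latitude.
Maximum observable latitude ≈ 79.5 + 1.61 = 81.1°.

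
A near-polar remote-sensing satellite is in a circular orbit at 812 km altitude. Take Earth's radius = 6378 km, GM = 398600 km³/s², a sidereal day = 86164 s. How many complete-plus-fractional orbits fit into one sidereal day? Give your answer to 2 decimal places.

14.20

Semi-major axis a = 6378 + 812 = 7190 km. Period T = 2π√(a³/μ) = 2π√(7190³/398600) = 6067.4 s = 101.12 min.
Orbits per sidereal day = 86164 / 6067.4 = 14.201.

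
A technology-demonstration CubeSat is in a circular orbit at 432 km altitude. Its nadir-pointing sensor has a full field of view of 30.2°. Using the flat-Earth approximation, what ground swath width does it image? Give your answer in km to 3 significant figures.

233 km

Half-angle = 30.2°/2 = 15.1°.
Swath width ≈ 2h·tan(θ/2) = 2 × 432 × tan(15.1°) = 233.1 km.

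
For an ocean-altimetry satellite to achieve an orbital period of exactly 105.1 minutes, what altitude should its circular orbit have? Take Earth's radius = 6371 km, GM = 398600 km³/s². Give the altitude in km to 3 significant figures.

1010 km

T = 105.1 min = 6306.0 s.
From T = 2π√(a³/μ): a = (μ T²/4π²)^(1/3) = (398600 × 6306.0² / 4π²)^(1/3) = 7377 km.
Altitude h = a − R = 7377 − 6371 = 1006 km.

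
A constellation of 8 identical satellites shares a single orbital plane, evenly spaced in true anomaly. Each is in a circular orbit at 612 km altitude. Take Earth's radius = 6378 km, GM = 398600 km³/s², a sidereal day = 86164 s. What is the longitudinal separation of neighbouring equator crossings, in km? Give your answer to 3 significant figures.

338 km

Semi-major axis a = 6378 + 612 = 6990 km. Period T = 2π√(a³/μ) = 2π√(6990³/398600) = 5816.0 s = 96.93 min.
Single-satellite node shift = (5816.0/86164) × 360° = 24.30°.
With 8 satellites evenly phased, successive equator crossings are 24.30/8 = 3.037° apart.
That is 3.037 × 111.3 = 338 km at the equator.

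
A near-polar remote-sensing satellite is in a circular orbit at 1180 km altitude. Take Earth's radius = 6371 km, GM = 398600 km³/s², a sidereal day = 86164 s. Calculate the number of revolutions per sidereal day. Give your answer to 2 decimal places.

13.19

Semi-major axis a = 6371 + 1180 = 7551 km. Period T = 2π√(a³/μ) = 2π√(7551³/398600) = 6530.1 s = 108.83 min.
Orbits per sidereal day = 86164 / 6530.1 = 13.195.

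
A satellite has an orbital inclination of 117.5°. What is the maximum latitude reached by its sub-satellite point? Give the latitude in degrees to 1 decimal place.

62.5°

Retrograde orbit: the ground track reaches ±(180° − i) = ±(180 − 117.5) = ±62.5°.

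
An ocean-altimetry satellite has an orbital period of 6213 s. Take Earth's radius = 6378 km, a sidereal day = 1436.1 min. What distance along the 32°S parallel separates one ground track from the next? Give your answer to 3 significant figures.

2450 km

Node shift per orbit = (6213.0/86166) × 360° = 25.96°.
Equatorial spacing = 25.96 × 111.3 km/° = 2890 km.
At 32° latitude, spacing = 2890 × cos(32°) = 2450 km.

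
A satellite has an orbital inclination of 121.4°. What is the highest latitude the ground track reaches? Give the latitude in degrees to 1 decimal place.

Retrograde orbit: the ground track reaches ±(180° − i) = ±(180 − 121.4) = ±58.6°.

58.6°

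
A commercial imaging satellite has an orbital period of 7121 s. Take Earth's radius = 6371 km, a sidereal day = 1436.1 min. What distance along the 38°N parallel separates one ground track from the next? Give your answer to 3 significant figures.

Node shift per orbit = (7121.0/86166) × 360° = 29.75°.
Equatorial spacing = 29.75 × 111.2 km/° = 3308 km.
At 38° latitude, spacing = 3308 × cos(38°) = 2607 km.

2610 km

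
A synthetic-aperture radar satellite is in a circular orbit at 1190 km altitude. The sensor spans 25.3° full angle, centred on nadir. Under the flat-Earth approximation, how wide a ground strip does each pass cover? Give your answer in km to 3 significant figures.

Half-angle = 25.3°/2 = 12.65°.
Swath width ≈ 2h·tan(θ/2) = 2 × 1190 × tan(12.65°) = 534.2 km.

534 km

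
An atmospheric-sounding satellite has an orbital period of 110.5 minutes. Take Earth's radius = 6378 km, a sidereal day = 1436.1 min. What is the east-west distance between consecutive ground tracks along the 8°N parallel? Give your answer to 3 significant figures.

3050 km

T = 110.5 min = 6630.0 s.
Node shift per orbit = (6630.0/86166) × 360° = 27.70°.
Equatorial spacing = 27.70 × 111.3 km/° = 3083 km.
At 8° latitude, spacing = 3083 × cos(8°) = 3053 km.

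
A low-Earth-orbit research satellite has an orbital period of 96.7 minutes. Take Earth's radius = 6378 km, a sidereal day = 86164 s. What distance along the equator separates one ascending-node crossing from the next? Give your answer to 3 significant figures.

2700 km

T = 96.7 min = 5802.0 s.
During one orbit Earth rotates (5802.0 / 86164) × 360° = 24.24°.
At the equator that is 24.24° × (2π·6378/360) km/° = 24.24 × 111.3 = 2698 km.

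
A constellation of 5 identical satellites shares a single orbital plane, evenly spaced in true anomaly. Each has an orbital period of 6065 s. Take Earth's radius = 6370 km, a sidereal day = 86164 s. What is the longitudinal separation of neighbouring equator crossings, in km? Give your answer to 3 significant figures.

Single-satellite node shift = (6065.0/86164) × 360° = 25.34°.
With 5 satellites evenly phased, successive equator crossings are 25.34/5 = 5.068° apart.
That is 5.068 × 111.2 = 563 km at the equator.

563 km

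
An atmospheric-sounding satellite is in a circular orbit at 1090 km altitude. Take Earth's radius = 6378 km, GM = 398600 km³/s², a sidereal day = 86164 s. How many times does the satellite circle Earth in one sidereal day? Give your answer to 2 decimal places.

Semi-major axis a = 6378 + 1090 = 7468 km. Period T = 2π√(a³/μ) = 2π√(7468³/398600) = 6422.7 s = 107.05 min.
Orbits per sidereal day = 86164 / 6422.7 = 13.416.

13.42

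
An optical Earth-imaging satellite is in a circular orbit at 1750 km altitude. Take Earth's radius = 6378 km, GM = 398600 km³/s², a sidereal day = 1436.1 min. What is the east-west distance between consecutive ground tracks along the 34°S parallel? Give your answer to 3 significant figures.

Semi-major axis a = 6378 + 1750 = 8128 km. Period T = 2π√(a³/μ) = 2π√(8128³/398600) = 7292.7 s = 121.54 min.
Node shift per orbit = (7292.7/86166) × 360° = 30.47°.
Equatorial spacing = 30.47 × 111.3 km/° = 3392 km.
At 34° latitude, spacing = 3392 × cos(34°) = 2812 km.

2810 km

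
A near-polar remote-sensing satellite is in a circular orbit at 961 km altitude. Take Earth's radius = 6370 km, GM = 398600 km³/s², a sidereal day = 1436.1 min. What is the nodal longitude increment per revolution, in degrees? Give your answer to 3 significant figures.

26.1°

Semi-major axis a = 6370 + 961 = 7331 km. Period T = 2π√(a³/μ) = 2π√(7331³/398600) = 6246.8 s = 104.11 min.
During one orbit Earth rotates (6246.8 / 86166) × 360° = 26.10°.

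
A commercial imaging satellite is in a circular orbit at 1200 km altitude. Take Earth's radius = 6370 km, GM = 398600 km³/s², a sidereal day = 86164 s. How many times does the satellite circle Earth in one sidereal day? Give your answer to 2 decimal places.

Semi-major axis a = 6370 + 1200 = 7570 km. Period T = 2π√(a³/μ) = 2π√(7570³/398600) = 6554.7 s = 109.25 min.
Orbits per sidereal day = 86164 / 6554.7 = 13.145.

13.15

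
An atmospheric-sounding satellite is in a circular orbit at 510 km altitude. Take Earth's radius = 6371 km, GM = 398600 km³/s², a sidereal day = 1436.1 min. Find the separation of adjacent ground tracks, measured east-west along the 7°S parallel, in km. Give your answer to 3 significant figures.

Semi-major axis a = 6371 + 510 = 6881 km. Period T = 2π√(a³/μ) = 2π√(6881³/398600) = 5680.5 s = 94.68 min.
Node shift per orbit = (5680.5/86166) × 360° = 23.73°.
Equatorial spacing = 23.73 × 111.2 km/° = 2639 km.
At 7° latitude, spacing = 2639 × cos(7°) = 2619 km.

2620 km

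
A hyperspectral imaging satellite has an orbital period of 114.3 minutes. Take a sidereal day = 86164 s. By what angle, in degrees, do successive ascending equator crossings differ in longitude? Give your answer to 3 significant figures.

28.7°

T = 114.3 min = 6858.0 s.
During one orbit Earth rotates (6858.0 / 86164) × 360° = 28.65°.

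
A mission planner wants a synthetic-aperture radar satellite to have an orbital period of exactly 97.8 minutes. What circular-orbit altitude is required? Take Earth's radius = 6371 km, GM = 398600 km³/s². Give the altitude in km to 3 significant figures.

661 km

T = 97.8 min = 5868.0 s.
From T = 2π√(a³/μ): a = (μ T²/4π²)^(1/3) = (398600 × 5868.0² / 4π²)^(1/3) = 7032 km.
Altitude h = a − R = 7032 − 6371 = 661 km.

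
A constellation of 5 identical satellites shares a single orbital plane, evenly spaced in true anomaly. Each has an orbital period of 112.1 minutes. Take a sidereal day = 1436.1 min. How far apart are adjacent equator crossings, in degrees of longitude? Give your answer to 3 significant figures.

T = 112.1 min = 6726.0 s.
Single-satellite node shift = (6726.0/86166) × 360° = 28.10°.
With 5 satellites evenly phased, successive equator crossings are 28.10/5 = 5.620° apart.

5.62°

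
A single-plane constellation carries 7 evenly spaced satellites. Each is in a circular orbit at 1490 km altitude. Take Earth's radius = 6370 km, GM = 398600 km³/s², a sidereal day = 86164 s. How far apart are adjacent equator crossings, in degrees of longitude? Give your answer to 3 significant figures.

4.14°

Semi-major axis a = 6370 + 1490 = 7860 km. Period T = 2π√(a³/μ) = 2π√(7860³/398600) = 6935.0 s = 115.58 min.
Single-satellite node shift = (6935.0/86164) × 360° = 28.97°.
With 7 satellites evenly phased, successive equator crossings are 28.97/7 = 4.139° apart.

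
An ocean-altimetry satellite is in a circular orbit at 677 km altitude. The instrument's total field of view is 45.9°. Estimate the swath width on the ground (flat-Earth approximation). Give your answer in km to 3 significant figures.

Half-angle = 45.9°/2 = 22.95°.
Swath width ≈ 2h·tan(θ/2) = 2 × 677 × tan(22.95°) = 573.3 km.

573 km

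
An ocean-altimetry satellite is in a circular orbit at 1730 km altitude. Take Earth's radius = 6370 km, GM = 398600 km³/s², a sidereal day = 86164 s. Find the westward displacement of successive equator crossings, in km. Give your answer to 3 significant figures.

Semi-major axis a = 6370 + 1730 = 8100 km. Period T = 2π√(a³/μ) = 2π√(8100³/398600) = 7255.0 s = 120.92 min.
During one orbit Earth rotates (7255.0 / 86164) × 360° = 30.31°.
At the equator that is 30.31° × (2π·6370/360) km/° = 30.31 × 111.2 = 3370 km.

3370 km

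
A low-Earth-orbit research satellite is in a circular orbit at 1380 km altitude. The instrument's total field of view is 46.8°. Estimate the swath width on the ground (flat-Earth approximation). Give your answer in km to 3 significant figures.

Half-angle = 46.8°/2 = 23.4°.
Swath width ≈ 2h·tan(θ/2) = 2 × 1380 × tan(23.4°) = 1194.4 km.

1190 km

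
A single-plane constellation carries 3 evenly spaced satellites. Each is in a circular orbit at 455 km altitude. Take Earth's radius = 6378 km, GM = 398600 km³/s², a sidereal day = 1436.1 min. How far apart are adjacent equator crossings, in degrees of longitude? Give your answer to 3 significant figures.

Semi-major axis a = 6378 + 455 = 6833 km. Period T = 2π√(a³/μ) = 2π√(6833³/398600) = 5621.2 s = 93.69 min.
Single-satellite node shift = (5621.2/86166) × 360° = 23.49°.
With 3 satellites evenly phased, successive equator crossings are 23.49/3 = 7.828° apart.

7.83°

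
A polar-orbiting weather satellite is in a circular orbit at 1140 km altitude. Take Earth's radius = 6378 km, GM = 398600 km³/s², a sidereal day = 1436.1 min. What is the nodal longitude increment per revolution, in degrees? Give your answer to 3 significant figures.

Semi-major axis a = 6378 + 1140 = 7518 km. Period T = 2π√(a³/μ) = 2π√(7518³/398600) = 6487.3 s = 108.12 min.
During one orbit Earth rotates (6487.3 / 86166) × 360° = 27.10°.

27.1°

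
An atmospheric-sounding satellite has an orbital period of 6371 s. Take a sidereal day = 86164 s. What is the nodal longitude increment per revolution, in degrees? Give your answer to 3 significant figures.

During one orbit Earth rotates (6371.0 / 86164) × 360° = 26.62°.

26.6°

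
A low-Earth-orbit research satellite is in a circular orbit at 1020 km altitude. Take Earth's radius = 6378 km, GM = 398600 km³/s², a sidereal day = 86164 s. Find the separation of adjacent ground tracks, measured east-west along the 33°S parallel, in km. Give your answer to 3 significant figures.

2470 km

Semi-major axis a = 6378 + 1020 = 7398 km. Period T = 2π√(a³/μ) = 2π√(7398³/398600) = 6332.6 s = 105.54 min.
Node shift per orbit = (6332.6/86164) × 360° = 26.46°.
Equatorial spacing = 26.46 × 111.3 km/° = 2945 km.
At 33° latitude, spacing = 2945 × cos(33°) = 2470 km.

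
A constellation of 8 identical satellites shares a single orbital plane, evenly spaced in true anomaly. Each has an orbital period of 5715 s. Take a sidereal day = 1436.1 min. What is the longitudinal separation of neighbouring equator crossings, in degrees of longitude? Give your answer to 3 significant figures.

Single-satellite node shift = (5715.0/86166) × 360° = 23.88°.
With 8 satellites evenly phased, successive equator crossings are 23.88/8 = 2.985° apart.

2.98°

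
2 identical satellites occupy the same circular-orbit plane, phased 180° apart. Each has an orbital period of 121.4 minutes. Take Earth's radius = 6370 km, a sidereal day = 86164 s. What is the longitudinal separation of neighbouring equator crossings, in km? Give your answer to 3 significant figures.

T = 121.4 min = 7284.0 s.
Single-satellite node shift = (7284.0/86164) × 360° = 30.43°.
With 2 satellites evenly phased, successive equator crossings are 30.43/2 = 15.217° apart.
That is 15.217 × 111.2 = 1692 km at the equator.

1690 km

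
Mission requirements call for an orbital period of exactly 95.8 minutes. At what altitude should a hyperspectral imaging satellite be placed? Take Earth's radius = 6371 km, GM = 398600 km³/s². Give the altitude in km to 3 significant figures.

564 km

T = 95.8 min = 5748.0 s.
From T = 2π√(a³/μ): a = (μ T²/4π²)^(1/3) = (398600 × 5748.0² / 4π²)^(1/3) = 6935 km.
Altitude h = a − R = 6935 − 6371 = 564 km.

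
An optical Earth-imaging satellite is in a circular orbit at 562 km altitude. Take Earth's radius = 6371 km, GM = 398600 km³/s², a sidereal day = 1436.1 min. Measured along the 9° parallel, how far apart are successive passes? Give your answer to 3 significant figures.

Semi-major axis a = 6371 + 562 = 6933 km. Period T = 2π√(a³/μ) = 2π√(6933³/398600) = 5745.0 s = 95.75 min.
Node shift per orbit = (5745.0/86166) × 360° = 24.00°.
Equatorial spacing = 24.00 × 111.2 km/° = 2669 km.
At 9° latitude, spacing = 2669 × cos(9°) = 2636 km.

2640 km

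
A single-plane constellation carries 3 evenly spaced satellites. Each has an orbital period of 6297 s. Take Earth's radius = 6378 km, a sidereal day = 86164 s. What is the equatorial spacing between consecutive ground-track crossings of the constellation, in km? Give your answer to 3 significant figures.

Single-satellite node shift = (6297.0/86164) × 360° = 26.31°.
With 3 satellites evenly phased, successive equator crossings are 26.31/3 = 8.770° apart.
That is 8.770 × 111.3 = 976 km at the equator.

976 km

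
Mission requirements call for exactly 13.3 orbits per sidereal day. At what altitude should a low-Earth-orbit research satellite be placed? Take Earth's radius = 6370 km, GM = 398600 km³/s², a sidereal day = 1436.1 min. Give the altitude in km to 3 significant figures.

Required period T = 86166 / 13.3 = 6478.6 s.
From T = 2π√(a³/μ): a = (μ T²/4π²)^(1/3) = (398600 × 6478.6² / 4π²)^(1/3) = 7511 km.
Altitude h = a − R = 7511 − 6370 = 1141 km.

1140 km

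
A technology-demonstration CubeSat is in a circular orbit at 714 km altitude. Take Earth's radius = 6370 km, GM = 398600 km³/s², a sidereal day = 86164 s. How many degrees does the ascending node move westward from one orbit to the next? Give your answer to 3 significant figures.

Semi-major axis a = 6370 + 714 = 7084 km. Period T = 2π√(a³/μ) = 2π√(7084³/398600) = 5933.7 s = 98.90 min.
During one orbit Earth rotates (5933.7 / 86164) × 360° = 24.79°.

24.8°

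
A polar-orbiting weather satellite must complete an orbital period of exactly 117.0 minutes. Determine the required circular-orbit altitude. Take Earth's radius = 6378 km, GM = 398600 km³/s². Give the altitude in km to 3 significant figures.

T = 117.0 min = 7020.0 s.
From T = 2π√(a³/μ): a = (μ T²/4π²)^(1/3) = (398600 × 7020.0² / 4π²)^(1/3) = 7924 km.
Altitude h = a − R = 7924 − 6378 = 1546 km.

1550 km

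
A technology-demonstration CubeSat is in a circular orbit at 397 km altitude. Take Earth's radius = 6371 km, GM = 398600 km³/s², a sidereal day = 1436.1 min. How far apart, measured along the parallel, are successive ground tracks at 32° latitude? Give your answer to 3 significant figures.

Semi-major axis a = 6371 + 397 = 6768 km. Period T = 2π√(a³/μ) = 2π√(6768³/398600) = 5541.2 s = 92.35 min.
Node shift per orbit = (5541.2/86166) × 360° = 23.15°.
Equatorial spacing = 23.15 × 111.2 km/° = 2574 km.
At 32° latitude, spacing = 2574 × cos(32°) = 2183 km.

2180 km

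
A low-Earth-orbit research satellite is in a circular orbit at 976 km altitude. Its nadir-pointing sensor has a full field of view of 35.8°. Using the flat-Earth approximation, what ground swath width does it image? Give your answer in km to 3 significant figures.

Half-angle = 35.8°/2 = 17.9°.
Swath width ≈ 2h·tan(θ/2) = 2 × 976 × tan(17.9°) = 630.5 km.

630 km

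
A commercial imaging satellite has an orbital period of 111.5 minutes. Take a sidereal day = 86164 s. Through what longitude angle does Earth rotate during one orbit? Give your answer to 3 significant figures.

28.0°

T = 111.5 min = 6690.0 s.
During one orbit Earth rotates (6690.0 / 86164) × 360° = 27.95°.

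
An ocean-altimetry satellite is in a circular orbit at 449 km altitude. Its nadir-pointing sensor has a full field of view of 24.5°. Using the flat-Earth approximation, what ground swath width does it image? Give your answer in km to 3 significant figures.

Half-angle = 24.5°/2 = 12.25°.
Swath width ≈ 2h·tan(θ/2) = 2 × 449 × tan(12.25°) = 195.0 km.

195 km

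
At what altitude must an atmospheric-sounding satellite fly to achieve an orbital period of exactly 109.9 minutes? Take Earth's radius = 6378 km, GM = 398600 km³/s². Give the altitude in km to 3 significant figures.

1220 km

T = 109.9 min = 6594.0 s.
From T = 2π√(a³/μ): a = (μ T²/4π²)^(1/3) = (398600 × 6594.0² / 4π²)^(1/3) = 7600 km.
Altitude h = a − R = 7600 − 6378 = 1222 km.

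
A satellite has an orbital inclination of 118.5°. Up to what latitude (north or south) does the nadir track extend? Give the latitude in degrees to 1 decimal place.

Retrograde orbit: the ground track reaches ±(180° − i) = ±(180 − 118.5) = ±61.5°.

61.5°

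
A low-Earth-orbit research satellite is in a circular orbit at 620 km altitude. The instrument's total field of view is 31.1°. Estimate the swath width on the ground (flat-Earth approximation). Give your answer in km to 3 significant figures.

345 km

Half-angle = 31.1°/2 = 15.55°.
Swath width ≈ 2h·tan(θ/2) = 2 × 620 × tan(15.55°) = 345.0 km.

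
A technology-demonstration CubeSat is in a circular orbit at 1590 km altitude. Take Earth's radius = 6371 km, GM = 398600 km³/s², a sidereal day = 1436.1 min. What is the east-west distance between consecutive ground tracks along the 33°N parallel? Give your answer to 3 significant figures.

Semi-major axis a = 6371 + 1590 = 7961 km. Period T = 2π√(a³/μ) = 2π√(7961³/398600) = 7069.1 s = 117.82 min.
Node shift per orbit = (7069.1/86166) × 360° = 29.53°.
Equatorial spacing = 29.53 × 111.2 km/° = 3284 km.
At 33° latitude, spacing = 3284 × cos(33°) = 2754 km.

2750 km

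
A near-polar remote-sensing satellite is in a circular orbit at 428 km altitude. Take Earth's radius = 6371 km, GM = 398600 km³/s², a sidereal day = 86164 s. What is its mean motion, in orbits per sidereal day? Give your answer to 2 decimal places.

15.44

Semi-major axis a = 6371 + 428 = 6799 km. Period T = 2π√(a³/μ) = 2π√(6799³/398600) = 5579.3 s = 92.99 min.
Orbits per sidereal day = 86164 / 5579.3 = 15.444.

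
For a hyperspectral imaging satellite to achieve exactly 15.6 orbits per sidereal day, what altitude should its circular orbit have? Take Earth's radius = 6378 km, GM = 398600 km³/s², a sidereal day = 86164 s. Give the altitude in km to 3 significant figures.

Required period T = 86164 / 15.6 = 5523.3 s.
From T = 2π√(a³/μ): a = (μ T²/4π²)^(1/3) = (398600 × 5523.3² / 4π²)^(1/3) = 6753 km.
Altitude h = a − R = 6753 − 6378 = 375 km.

375 km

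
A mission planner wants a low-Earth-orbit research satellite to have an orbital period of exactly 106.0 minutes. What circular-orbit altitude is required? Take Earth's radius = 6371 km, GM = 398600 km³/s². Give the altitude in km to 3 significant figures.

T = 106.0 min = 6360.0 s.
From T = 2π√(a³/μ): a = (μ T²/4π²)^(1/3) = (398600 × 6360.0² / 4π²)^(1/3) = 7419 km.
Altitude h = a − R = 7419 − 6371 = 1048 km.

1050 km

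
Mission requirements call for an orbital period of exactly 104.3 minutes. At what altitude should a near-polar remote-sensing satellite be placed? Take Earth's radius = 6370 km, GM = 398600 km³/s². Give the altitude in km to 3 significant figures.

970 km

T = 104.3 min = 6258.0 s.
From T = 2π√(a³/μ): a = (μ T²/4π²)^(1/3) = (398600 × 6258.0² / 4π²)^(1/3) = 7340 km.
Altitude h = a − R = 7340 − 6370 = 970 km.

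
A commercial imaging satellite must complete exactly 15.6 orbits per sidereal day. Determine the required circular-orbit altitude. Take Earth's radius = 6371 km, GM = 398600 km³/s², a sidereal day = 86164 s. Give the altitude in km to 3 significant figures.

Required period T = 86164 / 15.6 = 5523.3 s.
From T = 2π√(a³/μ): a = (μ T²/4π²)^(1/3) = (398600 × 5523.3² / 4π²)^(1/3) = 6753 km.
Altitude h = a − R = 6753 − 6371 = 382 km.

382 km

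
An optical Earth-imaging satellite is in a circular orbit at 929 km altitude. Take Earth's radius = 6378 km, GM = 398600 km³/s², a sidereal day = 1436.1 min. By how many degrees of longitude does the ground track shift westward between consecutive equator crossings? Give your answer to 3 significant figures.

Semi-major axis a = 6378 + 929 = 7307 km. Period T = 2π√(a³/μ) = 2π√(7307³/398600) = 6216.1 s = 103.60 min.
During one orbit Earth rotates (6216.1 / 86166) × 360° = 25.97°.

26.0°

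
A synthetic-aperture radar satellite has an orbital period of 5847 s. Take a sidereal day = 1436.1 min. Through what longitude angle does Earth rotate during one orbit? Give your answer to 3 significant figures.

During one orbit Earth rotates (5847.0 / 86166) × 360° = 24.43°.

24.4°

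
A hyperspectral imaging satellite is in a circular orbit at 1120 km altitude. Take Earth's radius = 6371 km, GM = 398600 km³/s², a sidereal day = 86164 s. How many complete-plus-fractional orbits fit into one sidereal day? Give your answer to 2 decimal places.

13.35

Semi-major axis a = 6371 + 1120 = 7491 km. Period T = 2π√(a³/μ) = 2π√(7491³/398600) = 6452.4 s = 107.54 min.
Orbits per sidereal day = 86164 / 6452.4 = 13.354.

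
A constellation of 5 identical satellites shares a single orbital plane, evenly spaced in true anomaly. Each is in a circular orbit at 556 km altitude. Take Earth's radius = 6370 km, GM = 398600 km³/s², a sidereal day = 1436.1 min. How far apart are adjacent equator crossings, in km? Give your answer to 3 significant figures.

533 km

Semi-major axis a = 6370 + 556 = 6926 km. Period T = 2π√(a³/μ) = 2π√(6926³/398600) = 5736.3 s = 95.61 min.
Single-satellite node shift = (5736.3/86166) × 360° = 23.97°.
With 5 satellites evenly phased, successive equator crossings are 23.97/5 = 4.793° apart.
That is 4.793 × 111.2 = 533 km at the equator.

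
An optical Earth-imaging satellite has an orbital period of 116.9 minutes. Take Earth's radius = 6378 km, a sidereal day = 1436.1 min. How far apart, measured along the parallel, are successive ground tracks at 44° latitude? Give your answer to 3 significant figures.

2350 km

T = 116.9 min = 7014.0 s.
Node shift per orbit = (7014.0/86166) × 360° = 29.30°.
Equatorial spacing = 29.30 × 111.3 km/° = 3262 km.
At 44° latitude, spacing = 3262 × cos(44°) = 2347 km.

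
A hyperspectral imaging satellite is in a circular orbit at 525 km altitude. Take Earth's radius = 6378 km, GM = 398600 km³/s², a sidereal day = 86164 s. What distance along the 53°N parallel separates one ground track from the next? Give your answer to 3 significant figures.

Semi-major axis a = 6378 + 525 = 6903 km. Period T = 2π√(a³/μ) = 2π√(6903³/398600) = 5707.8 s = 95.13 min.
Node shift per orbit = (5707.8/86164) × 360° = 23.85°.
Equatorial spacing = 23.85 × 111.3 km/° = 2655 km.
At 53° latitude, spacing = 2655 × cos(53°) = 1598 km.

1600 km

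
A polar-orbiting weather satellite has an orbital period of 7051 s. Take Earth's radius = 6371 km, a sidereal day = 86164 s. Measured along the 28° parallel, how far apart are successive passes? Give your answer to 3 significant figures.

2890 km

Node shift per orbit = (7051.0/86164) × 360° = 29.46°.
Equatorial spacing = 29.46 × 111.2 km/° = 3276 km.
At 28° latitude, spacing = 3276 × cos(28°) = 2892 km.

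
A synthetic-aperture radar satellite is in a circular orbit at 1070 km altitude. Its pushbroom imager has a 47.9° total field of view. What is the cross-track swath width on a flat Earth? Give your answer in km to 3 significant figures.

951 km

Half-angle = 47.9°/2 = 23.95°.
Swath width ≈ 2h·tan(θ/2) = 2 × 1070 × tan(23.95°) = 950.6 km.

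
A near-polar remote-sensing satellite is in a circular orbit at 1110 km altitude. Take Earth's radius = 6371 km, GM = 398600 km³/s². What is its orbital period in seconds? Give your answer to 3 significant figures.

6440 seconds

Semi-major axis a = 6371 + 1110 = 7481 km. Period T = 2π√(a³/μ) = 2π√(7481³/398600) = 6439.5 s = 107.32 min.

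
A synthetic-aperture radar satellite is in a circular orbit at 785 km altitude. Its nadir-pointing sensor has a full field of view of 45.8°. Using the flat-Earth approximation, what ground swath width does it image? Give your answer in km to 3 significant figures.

Half-angle = 45.8°/2 = 22.9°.
Swath width ≈ 2h·tan(θ/2) = 2 × 785 × tan(22.9°) = 663.2 km.

663 km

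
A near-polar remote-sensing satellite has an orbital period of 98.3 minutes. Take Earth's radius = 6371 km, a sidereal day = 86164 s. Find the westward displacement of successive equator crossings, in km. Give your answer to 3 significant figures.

T = 98.3 min = 5898.0 s.
During one orbit Earth rotates (5898.0 / 86164) × 360° = 24.64°.
At the equator that is 24.64° × (2π·6371/360) km/° = 24.64 × 111.2 = 2740 km.

2740 km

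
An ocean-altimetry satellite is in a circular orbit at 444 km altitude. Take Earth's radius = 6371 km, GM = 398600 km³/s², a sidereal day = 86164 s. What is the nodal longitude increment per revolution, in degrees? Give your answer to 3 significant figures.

Semi-major axis a = 6371 + 444 = 6815 km. Period T = 2π√(a³/μ) = 2π√(6815³/398600) = 5599.0 s = 93.32 min.
During one orbit Earth rotates (5599.0 / 86164) × 360° = 23.39°.

23.4°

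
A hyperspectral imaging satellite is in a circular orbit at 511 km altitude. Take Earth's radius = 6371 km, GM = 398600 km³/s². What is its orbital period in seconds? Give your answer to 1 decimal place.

Semi-major axis a = 6371 + 511 = 6882 km. Period T = 2π√(a³/μ) = 2π√(6882³/398600) = 5681.8 s = 94.70 min.

5681.8 seconds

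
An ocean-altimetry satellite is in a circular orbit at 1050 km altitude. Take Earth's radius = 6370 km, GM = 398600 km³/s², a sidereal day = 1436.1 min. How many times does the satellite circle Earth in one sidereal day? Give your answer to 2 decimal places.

13.55

Semi-major axis a = 6370 + 1050 = 7420 km. Period T = 2π√(a³/μ) = 2π√(7420³/398600) = 6360.9 s = 106.01 min.
Orbits per sidereal day = 86166 / 6360.9 = 13.546.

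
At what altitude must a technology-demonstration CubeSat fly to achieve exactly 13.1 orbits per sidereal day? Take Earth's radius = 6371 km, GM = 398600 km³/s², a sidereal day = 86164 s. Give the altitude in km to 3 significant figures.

Required period T = 86164 / 13.1 = 6577.4 s.
From T = 2π√(a³/μ): a = (μ T²/4π²)^(1/3) = (398600 × 6577.4² / 4π²)^(1/3) = 7587 km.
Altitude h = a − R = 7587 − 6371 = 1216 km.

1220 km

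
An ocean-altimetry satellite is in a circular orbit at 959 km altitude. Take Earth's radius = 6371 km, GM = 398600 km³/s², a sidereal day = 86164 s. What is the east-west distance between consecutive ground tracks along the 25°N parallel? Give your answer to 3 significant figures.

Semi-major axis a = 6371 + 959 = 7330 km. Period T = 2π√(a³/μ) = 2π√(7330³/398600) = 6245.5 s = 104.09 min.
Node shift per orbit = (6245.5/86164) × 360° = 26.09°.
Equatorial spacing = 26.09 × 111.2 km/° = 2902 km.
At 25° latitude, spacing = 2902 × cos(25°) = 2630 km.

2630 km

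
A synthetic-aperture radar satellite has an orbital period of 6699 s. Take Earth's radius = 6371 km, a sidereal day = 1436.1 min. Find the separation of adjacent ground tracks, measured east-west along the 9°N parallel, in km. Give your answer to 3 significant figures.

Node shift per orbit = (6699.0/86166) × 360° = 27.99°.
Equatorial spacing = 27.99 × 111.2 km/° = 3112 km.
At 9° latitude, spacing = 3112 × cos(9°) = 3074 km.

3070 km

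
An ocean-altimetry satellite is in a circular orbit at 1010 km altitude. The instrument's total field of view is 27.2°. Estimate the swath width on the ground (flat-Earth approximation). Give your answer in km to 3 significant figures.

Half-angle = 27.2°/2 = 13.6°.
Swath width ≈ 2h·tan(θ/2) = 2 × 1010 × tan(13.6°) = 488.7 km.

489 km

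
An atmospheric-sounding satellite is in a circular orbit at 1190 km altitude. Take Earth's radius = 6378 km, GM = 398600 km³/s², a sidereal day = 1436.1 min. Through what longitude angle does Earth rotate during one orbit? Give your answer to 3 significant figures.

Semi-major axis a = 6378 + 1190 = 7568 km. Period T = 2π√(a³/μ) = 2π√(7568³/398600) = 6552.1 s = 109.20 min.
During one orbit Earth rotates (6552.1 / 86166) × 360° = 27.37°.

27.4°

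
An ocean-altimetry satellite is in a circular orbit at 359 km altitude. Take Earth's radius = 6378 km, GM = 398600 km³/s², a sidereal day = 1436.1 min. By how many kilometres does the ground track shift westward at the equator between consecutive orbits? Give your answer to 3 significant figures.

2560 km

Semi-major axis a = 6378 + 359 = 6737 km. Period T = 2π√(a³/μ) = 2π√(6737³/398600) = 5503.1 s = 91.72 min.
During one orbit Earth rotates (5503.1 / 86166) × 360° = 22.99°.
At the equator that is 22.99° × (2π·6378/360) km/° = 22.99 × 111.3 = 2559 km.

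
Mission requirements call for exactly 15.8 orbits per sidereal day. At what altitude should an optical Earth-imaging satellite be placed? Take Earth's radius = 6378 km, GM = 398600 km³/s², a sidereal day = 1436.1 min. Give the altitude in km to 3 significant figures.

318 km

Required period T = 86166 / 15.8 = 5453.5 s.
From T = 2π√(a³/μ): a = (μ T²/4π²)^(1/3) = (398600 × 5453.5² / 4π²)^(1/3) = 6696 km.
Altitude h = a − R = 6696 − 6378 = 318 km.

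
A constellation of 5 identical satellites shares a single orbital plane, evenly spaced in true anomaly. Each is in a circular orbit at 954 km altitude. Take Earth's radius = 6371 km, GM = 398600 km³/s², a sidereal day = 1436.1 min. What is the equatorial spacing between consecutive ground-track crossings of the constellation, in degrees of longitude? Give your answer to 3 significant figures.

Semi-major axis a = 6371 + 954 = 7325 km. Period T = 2π√(a³/μ) = 2π√(7325³/398600) = 6239.1 s = 103.99 min.
Single-satellite node shift = (6239.1/86166) × 360° = 26.07°.
With 5 satellites evenly phased, successive equator crossings are 26.07/5 = 5.213° apart.

5.21°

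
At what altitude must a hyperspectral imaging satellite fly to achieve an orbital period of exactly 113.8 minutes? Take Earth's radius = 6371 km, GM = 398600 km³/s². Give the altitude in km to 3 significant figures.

T = 113.8 min = 6828.0 s.
From T = 2π√(a³/μ): a = (μ T²/4π²)^(1/3) = (398600 × 6828.0² / 4π²)^(1/3) = 7779 km.
Altitude h = a − R = 7779 − 6371 = 1408 km.

1410 km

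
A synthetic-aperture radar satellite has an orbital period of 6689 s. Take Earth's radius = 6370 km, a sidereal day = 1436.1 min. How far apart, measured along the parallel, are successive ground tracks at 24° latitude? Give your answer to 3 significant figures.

2840 km

Node shift per orbit = (6689.0/86166) × 360° = 27.95°.
Equatorial spacing = 27.95 × 111.2 km/° = 3107 km.
At 24° latitude, spacing = 3107 × cos(24°) = 2838 km.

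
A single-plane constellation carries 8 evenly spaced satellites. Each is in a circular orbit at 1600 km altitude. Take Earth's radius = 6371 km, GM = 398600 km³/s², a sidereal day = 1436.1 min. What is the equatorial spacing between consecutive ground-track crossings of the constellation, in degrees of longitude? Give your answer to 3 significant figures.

Semi-major axis a = 6371 + 1600 = 7971 km. Period T = 2π√(a³/μ) = 2π√(7971³/398600) = 7082.4 s = 118.04 min.
Single-satellite node shift = (7082.4/86166) × 360° = 29.59°.
With 8 satellites evenly phased, successive equator crossings are 29.59/8 = 3.699° apart.

3.70°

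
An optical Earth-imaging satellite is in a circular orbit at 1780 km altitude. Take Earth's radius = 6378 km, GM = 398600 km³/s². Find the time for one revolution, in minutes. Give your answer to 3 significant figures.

Semi-major axis a = 6378 + 1780 = 8158 km. Period T = 2π√(a³/μ) = 2π√(8158³/398600) = 7333.1 s = 122.22 min.

122 min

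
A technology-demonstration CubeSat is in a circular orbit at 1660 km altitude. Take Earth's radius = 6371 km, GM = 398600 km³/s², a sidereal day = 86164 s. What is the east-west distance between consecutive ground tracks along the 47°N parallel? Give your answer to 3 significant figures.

Semi-major axis a = 6371 + 1660 = 8031 km. Period T = 2π√(a³/μ) = 2π√(8031³/398600) = 7162.5 s = 119.38 min.
Node shift per orbit = (7162.5/86164) × 360° = 29.93°.
Equatorial spacing = 29.93 × 111.2 km/° = 3328 km.
At 47° latitude, spacing = 3328 × cos(47°) = 2269 km.

2270 km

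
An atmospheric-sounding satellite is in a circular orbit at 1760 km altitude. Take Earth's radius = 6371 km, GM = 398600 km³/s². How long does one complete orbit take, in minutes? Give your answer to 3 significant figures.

Semi-major axis a = 6371 + 1760 = 8131 km. Period T = 2π√(a³/μ) = 2π√(8131³/398600) = 7296.7 s = 121.61 min.

122 min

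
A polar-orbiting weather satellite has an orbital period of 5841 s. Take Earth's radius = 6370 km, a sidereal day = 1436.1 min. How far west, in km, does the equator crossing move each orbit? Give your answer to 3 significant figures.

During one orbit Earth rotates (5841.0 / 86166) × 360° = 24.40°.
At the equator that is 24.40° × (2π·6370/360) km/° = 24.40 × 111.2 = 2713 km.

2710 km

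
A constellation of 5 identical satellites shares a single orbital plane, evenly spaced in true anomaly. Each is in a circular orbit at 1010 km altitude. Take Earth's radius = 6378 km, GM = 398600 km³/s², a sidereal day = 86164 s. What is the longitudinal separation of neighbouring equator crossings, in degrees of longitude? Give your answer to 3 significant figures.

Semi-major axis a = 6378 + 1010 = 7388 km. Period T = 2π√(a³/μ) = 2π√(7388³/398600) = 6319.8 s = 105.33 min.
Single-satellite node shift = (6319.8/86164) × 360° = 26.40°.
With 5 satellites evenly phased, successive equator crossings are 26.40/5 = 5.281° apart.

5.28°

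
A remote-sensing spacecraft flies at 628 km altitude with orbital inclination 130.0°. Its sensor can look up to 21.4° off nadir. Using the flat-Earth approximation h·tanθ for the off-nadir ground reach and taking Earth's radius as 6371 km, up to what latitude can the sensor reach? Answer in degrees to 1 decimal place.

Retrograde orbit: the ground track reaches ±(180° − i) = ±(180 − 130.0) = ±50.0°.
Sensor half-swath on the ground ≈ 628·tan(21.4°) = 246 km = 2.21° of latitude.
Maximum observable latitude ≈ 50.0 + 2.21 = 52.2°.

52.2°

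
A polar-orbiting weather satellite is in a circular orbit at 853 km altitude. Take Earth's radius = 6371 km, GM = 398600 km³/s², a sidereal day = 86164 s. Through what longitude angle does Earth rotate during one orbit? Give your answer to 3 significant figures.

25.5°

Semi-major axis a = 6371 + 853 = 7224 km. Period T = 2π√(a³/μ) = 2π√(7224³/398600) = 6110.5 s = 101.84 min.
During one orbit Earth rotates (6110.5 / 86164) × 360° = 25.53°.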